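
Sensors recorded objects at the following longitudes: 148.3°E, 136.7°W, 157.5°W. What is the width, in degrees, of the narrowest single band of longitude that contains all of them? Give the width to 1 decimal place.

Sort the longitudes: -157.5°, -136.7°, +148.3°.
Eastward gaps between consecutive values (wrapping around): 20.8°, 285.0°, 54.2°.
Largest gap = 285.0° ⇒ minimal covering band is its complement: 360° − 285.0° = 75.0°.
Band runs from +148.3° eastward to -136.7°, crossing the antimeridian.

75.0°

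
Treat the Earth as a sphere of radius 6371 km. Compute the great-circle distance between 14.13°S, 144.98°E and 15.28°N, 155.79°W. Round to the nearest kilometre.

7286 km

Δλ = -155.79 − 144.98 = -300.77°; wrapped into (−180°, 180°]: 59.23°.
Δφ = 15.28 − -14.13 = 29.41°.
a = sin²(Δφ/2) + cos φ₁ · cos φ₂ · sin²(Δλ/2) = 0.292879.
c = 2·atan2(√a, √(1−a)) = 1.14369 rad → d = 6371·c ≈ 7286.43 km.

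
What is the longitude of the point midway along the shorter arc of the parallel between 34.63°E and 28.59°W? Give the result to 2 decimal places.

3.02°E

Signed shortest Δλ from +34.63° to -28.59° is -63.22°.
Midpoint longitude = +34.63° + (-63.22°)/2 = +34.63° − 31.61° = +3.02°.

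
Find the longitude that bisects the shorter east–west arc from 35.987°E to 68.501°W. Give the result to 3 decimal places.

16.257°W

Signed shortest Δλ from +35.987° to -68.501° is -104.488°.
Midpoint longitude = +35.987° + (-104.488°)/2 = +35.987° − 52.244° = -16.257°.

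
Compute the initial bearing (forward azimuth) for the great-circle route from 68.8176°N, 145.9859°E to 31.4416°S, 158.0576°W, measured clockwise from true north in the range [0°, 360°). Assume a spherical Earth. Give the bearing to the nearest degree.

132°

Δλ = -158.0576 − 145.9859 = -304.0435°; wrapped into (−180°, 180°]: 55.9565°.
θ = atan2( sin Δλ · cos φ₂ , cos φ₁ · sin φ₂ − sin φ₁ · cos φ₂ · cos Δλ )
  = atan2(0.70695, -0.63384) = 131.879° → normalised to [0°, 360°): 131.879°.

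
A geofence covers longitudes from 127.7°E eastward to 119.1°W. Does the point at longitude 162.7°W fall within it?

Yes

Band width going east from +127.7° to -119.1°: ((-119.1 − 127.7) mod 360) = 113.2°.
Offset of -162.7° east of the west edge: ((-162.7 − 127.7) mod 360) = 69.6°.
69.6° ≤ 113.2° ⇒ inside.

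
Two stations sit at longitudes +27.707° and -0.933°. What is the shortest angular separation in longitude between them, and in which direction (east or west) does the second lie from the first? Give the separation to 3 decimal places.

28.640° west

Raw difference: -0.933 − 27.707 = -28.64°.
Normalise into (−180°, 180°]: -28.64° stays -28.64°.
Negative ⇒ the second point lies to the west; separation 28.640°.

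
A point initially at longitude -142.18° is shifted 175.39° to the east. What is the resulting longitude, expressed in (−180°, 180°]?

+33.21°

Start at -142.18°; shift +175.39° → +33.21°.
+33.21° already lies in (−180°, 180°].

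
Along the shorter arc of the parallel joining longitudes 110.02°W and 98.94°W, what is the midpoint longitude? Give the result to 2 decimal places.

104.48°W

Signed shortest Δλ from -110.02° to -98.94° is +11.08°.
Midpoint longitude = -110.02° + (+11.08°)/2 = -110.02° + 5.54° = -104.48°.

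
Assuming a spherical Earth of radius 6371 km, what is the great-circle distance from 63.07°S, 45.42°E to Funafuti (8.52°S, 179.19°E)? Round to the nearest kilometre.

11146 km

Δλ = 179.19 − 45.42 = 133.77°.
Δφ = -8.52 − -63.07 = 54.55°.
a = sin²(Δφ/2) + cos φ₁ · cos φ₂ · sin²(Δλ/2) = 0.588878.
c = 2·atan2(√a, √(1−a)) = 1.74950 rad → d = 6371·c ≈ 11146.07 km.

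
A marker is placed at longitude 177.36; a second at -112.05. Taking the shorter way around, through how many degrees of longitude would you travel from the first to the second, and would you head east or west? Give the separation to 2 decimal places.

70.59° east

Raw difference: -112.05 − 177.36 = -289.41°.
Normalise into (−180°, 180°]: -289.41° + 360° = 70.59°.
Positive ⇒ the second point lies to the east; separation 70.59°.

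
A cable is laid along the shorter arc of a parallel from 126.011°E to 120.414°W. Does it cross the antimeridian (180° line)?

Naïve |-120.414 − 126.011| = 246.425° > 180°, so the shorter arc goes the other way round — across 180°.
Signed shortest Δλ = ((-120.414 − 126.011 + 180) mod 360) − 180 = 113.575°.
Going east by 113.575° from +126.011° passes through 180° before reaching -120.414°.

Yes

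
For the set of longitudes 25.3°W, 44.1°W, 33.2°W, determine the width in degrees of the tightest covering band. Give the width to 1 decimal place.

Sort the longitudes: -44.1°, -33.2°, -25.3°.
Eastward gaps between consecutive values (wrapping around): 10.9°, 7.9°, 341.2°.
Largest gap = 341.2° ⇒ minimal covering band is its complement: 360° − 341.2° = 18.8°.
Band runs from -44.1° eastward to -25.3°.

18.8°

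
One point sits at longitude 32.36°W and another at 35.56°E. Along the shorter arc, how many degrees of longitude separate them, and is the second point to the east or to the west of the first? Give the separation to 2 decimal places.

67.92° east

Raw difference: 35.56 − -32.36 = 67.92°.
Normalise into (−180°, 180°]: 67.92° stays 67.92°.
Positive ⇒ the second point lies to the east; separation 67.92°.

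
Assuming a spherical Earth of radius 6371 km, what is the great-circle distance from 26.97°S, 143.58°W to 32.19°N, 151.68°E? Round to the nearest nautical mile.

5127 nmi

Δλ = 151.68 − -143.58 = 295.26°; wrapped into (−180°, 180°]: -64.74°.
Δφ = 32.19 − -26.97 = 59.16°.
a = sin²(Δφ/2) + cos φ₁ · cos φ₂ · sin²(Δλ/2) = 0.459874.
c = 2·atan2(√a, √(1−a)) = 1.49046 rad → d = 6371·c ≈ 9495.71 km ≈ 5127.27 nmi.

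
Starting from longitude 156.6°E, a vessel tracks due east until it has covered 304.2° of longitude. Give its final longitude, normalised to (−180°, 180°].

100.8°E

Start at +156.6°; shift +304.2° → +460.8°.
+460.8° lies outside (−180°, 180°]; subtract 360° → +100.8°.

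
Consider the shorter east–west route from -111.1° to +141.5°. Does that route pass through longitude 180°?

Yes

Naïve |141.5 − -111.1| = 252.6° > 180°, so the shorter arc goes the other way round — across 180°.
Signed shortest Δλ = ((141.5 − -111.1 + 180) mod 360) − 180 = -107.4°.
Going west by 107.4° from -111.1° passes through 180° before reaching +141.5°.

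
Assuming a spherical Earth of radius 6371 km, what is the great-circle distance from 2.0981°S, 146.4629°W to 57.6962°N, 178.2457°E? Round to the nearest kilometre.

7351 km

Δλ = 178.2457 − -146.4629 = 324.7086°; wrapped into (−180°, 180°]: -35.2914°.
Δφ = 57.6962 − -2.0981 = 59.7943°.
a = sin²(Δφ/2) + cos φ₁ · cos φ₂ · sin²(Δλ/2) = 0.297520.
c = 2·atan2(√a, √(1−a)) = 1.15386 rad → d = 6371·c ≈ 7351.25 km.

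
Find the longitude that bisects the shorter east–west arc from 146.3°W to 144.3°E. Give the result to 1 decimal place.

Signed shortest Δλ from -146.3° to +144.3° is -69.4°.
Midpoint longitude = -146.3° + (-69.4°)/2 = -146.3° − 34.7° = -181.0°.
Normalise into (−180°, 180°]: +179.0°.
(The naïve average (-146.3 + +144.3)/2 = -1.0° is on the wrong side of the globe.)

179.0°E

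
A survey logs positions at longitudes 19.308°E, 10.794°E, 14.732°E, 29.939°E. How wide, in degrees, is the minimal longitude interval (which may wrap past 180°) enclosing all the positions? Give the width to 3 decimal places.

19.145°

Sort the longitudes: +10.794°, +14.732°, +19.308°, +29.939°.
Eastward gaps between consecutive values (wrapping around): 3.938°, 4.576°, 10.631°, 340.855°.
Largest gap = 340.855° ⇒ minimal covering band is its complement: 360° − 340.855° = 19.145°.
Band runs from +10.794° eastward to +29.939°.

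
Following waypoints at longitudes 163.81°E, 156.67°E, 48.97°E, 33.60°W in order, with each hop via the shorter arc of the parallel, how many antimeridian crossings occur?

0

Leg 1: +163.81° → +156.67°, shortest Δλ = -7.14° (west) — does not cross 180°.
Leg 2: +156.67° → +48.97°, shortest Δλ = -107.7° (west) — does not cross 180°.
Leg 3: +48.97° → -33.60°, shortest Δλ = -82.57° (west) — does not cross 180°.
Total crossings: 0.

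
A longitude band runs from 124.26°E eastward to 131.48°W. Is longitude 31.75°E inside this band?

Band width going east from +124.26° to -131.48°: ((-131.48 − 124.26) mod 360) = 104.26°.
Offset of +31.75° east of the west edge: ((31.75 − 124.26) mod 360) = 267.49°.
267.49° > 104.26° ⇒ outside.

No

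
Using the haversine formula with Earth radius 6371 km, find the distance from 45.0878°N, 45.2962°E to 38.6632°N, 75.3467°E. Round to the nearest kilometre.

Δλ = 75.3467 − 45.2962 = 30.0505°.
Δφ = 38.6632 − 45.0878 = -6.4246°.
a = sin²(Δφ/2) + cos φ₁ · cos φ₂ · sin²(Δλ/2) = 0.040191.
c = 2·atan2(√a, √(1−a)) = 0.40369 rad → d = 6371·c ≈ 2571.89 km.

2572 km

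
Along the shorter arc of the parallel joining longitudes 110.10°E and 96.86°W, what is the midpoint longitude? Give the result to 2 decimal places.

173.38°W

Signed shortest Δλ from +110.10° to -96.86° is +153.04°.
Midpoint longitude = +110.10° + (+153.04°)/2 = +110.10° + 76.52° = +186.62°.
Normalise into (−180°, 180°]: -173.38°.
(The naïve average (+110.10 + -96.86)/2 = 6.62° is on the wrong side of the globe.)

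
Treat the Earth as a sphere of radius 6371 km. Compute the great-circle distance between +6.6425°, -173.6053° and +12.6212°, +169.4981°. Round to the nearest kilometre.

Δλ = 169.4981 − -173.6053 = 343.1034°; wrapped into (−180°, 180°]: -16.8966°.
Δφ = 12.6212 − 6.6425 = 5.9787°.
a = sin²(Δφ/2) + cos φ₁ · cos φ₂ · sin²(Δλ/2) = 0.023641.
c = 2·atan2(√a, √(1−a)) = 0.30874 rad → d = 6371·c ≈ 1966.98 km.

1967 km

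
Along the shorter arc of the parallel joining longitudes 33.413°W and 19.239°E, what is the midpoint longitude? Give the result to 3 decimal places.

Signed shortest Δλ from -33.413° to +19.239° is +52.652°.
Midpoint longitude = -33.413° + (+52.652°)/2 = -33.413° + 26.326° = -7.087°.

7.087°W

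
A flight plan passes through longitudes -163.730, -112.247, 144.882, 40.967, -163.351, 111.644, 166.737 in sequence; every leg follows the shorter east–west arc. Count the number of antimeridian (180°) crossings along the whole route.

Leg 1: -163.730° → -112.247°, shortest Δλ = 51.483° (east) — does not cross 180°.
Leg 2: -112.247° → +144.882°, shortest Δλ = -102.871° (west) — crosses 180°.
Leg 3: +144.882° → +40.967°, shortest Δλ = -103.915° (west) — does not cross 180°.
Leg 4: +40.967° → -163.351°, shortest Δλ = 155.682° (east) — crosses 180°.
Leg 5: -163.351° → +111.644°, shortest Δλ = -85.005° (west) — crosses 180°.
Leg 6: +111.644° → +166.737°, shortest Δλ = 55.093° (east) — does not cross 180°.
Total crossings: 3.

3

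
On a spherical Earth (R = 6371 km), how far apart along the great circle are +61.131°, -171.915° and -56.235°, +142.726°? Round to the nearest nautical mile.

Δλ = 142.726 − -171.915 = 314.641°; wrapped into (−180°, 180°]: -45.359°.
Δφ = -56.235 − 61.131 = -117.366°.
a = sin²(Δφ/2) + cos φ₁ · cos φ₂ · sin²(Δλ/2) = 0.769730.
c = 2·atan2(√a, √(1−a)) = 2.14059 rad → d = 6371·c ≈ 13637.71 km ≈ 7363.78 nmi.

7364 nmi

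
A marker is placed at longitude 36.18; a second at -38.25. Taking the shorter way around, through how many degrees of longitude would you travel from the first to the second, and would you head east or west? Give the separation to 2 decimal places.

Raw difference: -38.25 − 36.18 = -74.43°.
Normalise into (−180°, 180°]: -74.43° stays -74.43°.
Negative ⇒ the second point lies to the west; separation 74.43°.

74.43° west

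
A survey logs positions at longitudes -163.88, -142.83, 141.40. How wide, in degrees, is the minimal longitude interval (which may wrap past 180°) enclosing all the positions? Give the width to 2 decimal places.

Sort the longitudes: -163.88°, -142.83°, +141.40°.
Eastward gaps between consecutive values (wrapping around): 21.05°, 284.23°, 54.72°.
Largest gap = 284.23° ⇒ minimal covering band is its complement: 360° − 284.23° = 75.77°.
Band runs from +141.40° eastward to -142.83°, crossing the antimeridian.

75.77°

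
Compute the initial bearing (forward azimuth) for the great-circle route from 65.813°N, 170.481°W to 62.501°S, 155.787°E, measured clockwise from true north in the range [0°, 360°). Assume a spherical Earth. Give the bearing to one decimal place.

199.8°

Δλ = 155.787 − -170.481 = 326.268°; wrapped into (−180°, 180°]: -33.732°.
θ = atan2( sin Δλ · cos φ₂ , cos φ₁ · sin φ₂ − sin φ₁ · cos φ₂ · cos Δλ )
  = atan2(-0.25640, -0.71371) = -160.239° → normalised to [0°, 360°): 199.761°.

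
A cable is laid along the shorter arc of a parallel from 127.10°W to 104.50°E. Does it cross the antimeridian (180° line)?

Yes

Naïve |104.50 − -127.10| = 231.6° > 180°, so the shorter arc goes the other way round — across 180°.
Signed shortest Δλ = ((104.50 − -127.10 + 180) mod 360) − 180 = -128.4°.
Going west by 128.4° from -127.10° passes through 180° before reaching +104.50°.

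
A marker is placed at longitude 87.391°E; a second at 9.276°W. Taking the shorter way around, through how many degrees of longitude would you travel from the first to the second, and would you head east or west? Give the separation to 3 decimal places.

96.667° west

Raw difference: -9.276 − 87.391 = -96.667°.
Normalise into (−180°, 180°]: -96.667° stays -96.667°.
Negative ⇒ the second point lies to the west; separation 96.667°.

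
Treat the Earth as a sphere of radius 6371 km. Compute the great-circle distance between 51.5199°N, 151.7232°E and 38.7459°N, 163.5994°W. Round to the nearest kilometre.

3712 km

Δλ = -163.5994 − 151.7232 = -315.3226°; wrapped into (−180°, 180°]: 44.6774°.
Δφ = 38.7459 − 51.5199 = -12.7740°.
a = sin²(Δφ/2) + cos φ₁ · cos φ₂ · sin²(Δλ/2) = 0.082483.
c = 2·atan2(√a, √(1−a)) = 0.58260 rad → d = 6371·c ≈ 3711.76 km.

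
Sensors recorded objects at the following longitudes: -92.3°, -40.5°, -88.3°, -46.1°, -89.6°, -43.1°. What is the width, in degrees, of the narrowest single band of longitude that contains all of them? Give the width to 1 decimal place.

Sort the longitudes: -92.3°, -89.6°, -88.3°, -46.1°, -43.1°, -40.5°.
Eastward gaps between consecutive values (wrapping around): 2.7°, 1.3°, 42.2°, 3.0°, 2.6°, 308.2°.
Largest gap = 308.2° ⇒ minimal covering band is its complement: 360° − 308.2° = 51.8°.
Band runs from -92.3° eastward to -40.5°.

51.8°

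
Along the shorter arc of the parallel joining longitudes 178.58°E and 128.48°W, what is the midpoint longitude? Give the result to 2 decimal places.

154.95°W

Signed shortest Δλ from +178.58° to -128.48° is +52.94°.
Midpoint longitude = +178.58° + (+52.94°)/2 = +178.58° + 26.47° = +205.05°.
Normalise into (−180°, 180°]: -154.95°.
(The naïve average (+178.58 + -128.48)/2 = 25.05° is on the wrong side of the globe.)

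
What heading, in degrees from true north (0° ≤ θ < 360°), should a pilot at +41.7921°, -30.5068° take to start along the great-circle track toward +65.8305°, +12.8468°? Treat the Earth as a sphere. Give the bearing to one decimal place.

30.3°

Δλ = 12.8468 − -30.5068 = 43.3536°.
θ = atan2( sin Δλ · cos φ₂ , cos φ₁ · sin φ₂ − sin φ₁ · cos φ₂ · cos Δλ )
  = atan2(0.28108, 0.48180) = 30.259° → normalised to [0°, 360°): 30.259°.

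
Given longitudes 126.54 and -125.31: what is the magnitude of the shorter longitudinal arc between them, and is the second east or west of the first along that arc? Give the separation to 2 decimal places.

Raw difference: -125.31 − 126.54 = -251.85°.
Normalise into (−180°, 180°]: -251.85° + 360° = 108.15°.
Positive ⇒ the second point lies to the east; separation 108.15°.

108.15° east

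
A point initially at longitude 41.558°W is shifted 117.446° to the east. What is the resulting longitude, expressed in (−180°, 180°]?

Start at -41.558°; shift +117.446° → +75.888°.
+75.888° already lies in (−180°, 180°].

75.888°E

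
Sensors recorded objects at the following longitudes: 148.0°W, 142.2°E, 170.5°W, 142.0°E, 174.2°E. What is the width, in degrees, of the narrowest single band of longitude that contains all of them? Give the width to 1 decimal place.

Sort the longitudes: -170.5°, -148.0°, +142.0°, +142.2°, +174.2°.
Eastward gaps between consecutive values (wrapping around): 22.5°, 290.0°, 0.2°, 32.0°, 15.3°.
Largest gap = 290.0° ⇒ minimal covering band is its complement: 360° − 290.0° = 70.0°.
Band runs from +142.0° eastward to -148.0°, crossing the antimeridian.

70.0°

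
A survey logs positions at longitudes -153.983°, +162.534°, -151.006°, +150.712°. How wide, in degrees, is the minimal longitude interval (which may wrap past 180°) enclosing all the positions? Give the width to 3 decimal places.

58.282°

Sort the longitudes: -153.983°, -151.006°, +150.712°, +162.534°.
Eastward gaps between consecutive values (wrapping around): 2.977°, 301.718°, 11.822°, 43.483°.
Largest gap = 301.718° ⇒ minimal covering band is its complement: 360° − 301.718° = 58.282°.
Band runs from +150.712° eastward to -151.006°, crossing the antimeridian.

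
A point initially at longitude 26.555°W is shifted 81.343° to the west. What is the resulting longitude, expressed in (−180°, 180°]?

107.898°W

Start at -26.555°; shift −81.343° → -107.898°.
-107.898° already lies in (−180°, 180°].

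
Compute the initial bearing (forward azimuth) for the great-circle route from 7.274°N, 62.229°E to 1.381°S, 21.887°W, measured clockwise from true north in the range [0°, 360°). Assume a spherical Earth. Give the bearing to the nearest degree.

Δλ = -21.887 − 62.229 = -84.116°.
θ = atan2( sin Δλ · cos φ₂ , cos φ₁ · sin φ₂ − sin φ₁ · cos φ₂ · cos Δλ )
  = atan2(-0.99444, -0.03688) = -92.124° → normalised to [0°, 360°): 267.876°.

268°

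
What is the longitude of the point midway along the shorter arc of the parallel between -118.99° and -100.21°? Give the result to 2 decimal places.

Signed shortest Δλ from -118.99° to -100.21° is +18.78°.
Midpoint longitude = -118.99° + (+18.78°)/2 = -118.99° + 9.39° = -109.60°.

-109.60°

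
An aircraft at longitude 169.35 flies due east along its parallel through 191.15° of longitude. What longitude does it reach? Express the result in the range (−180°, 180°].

Start at +169.35°; shift +191.15° → +360.50°.
+360.50° lies outside (−180°, 180°]; subtract 360° → +0.50°.

+0.50°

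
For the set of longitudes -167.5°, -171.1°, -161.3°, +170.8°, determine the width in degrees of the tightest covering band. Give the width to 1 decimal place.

27.9°

Sort the longitudes: -171.1°, -167.5°, -161.3°, +170.8°.
Eastward gaps between consecutive values (wrapping around): 3.6°, 6.2°, 332.1°, 18.1°.
Largest gap = 332.1° ⇒ minimal covering band is its complement: 360° − 332.1° = 27.9°.
Band runs from +170.8° eastward to -161.3°, crossing the antimeridian.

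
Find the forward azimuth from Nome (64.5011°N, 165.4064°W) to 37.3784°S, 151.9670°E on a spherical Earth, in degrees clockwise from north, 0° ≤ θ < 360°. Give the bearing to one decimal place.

214.3°

Δλ = 151.9670 − -165.4064 = 317.3734°; wrapped into (−180°, 180°]: -42.6266°.
θ = atan2( sin Δλ · cos φ₂ , cos φ₁ · sin φ₂ − sin φ₁ · cos φ₂ · cos Δλ )
  = atan2(-0.53815, -0.78908) = -145.706° → normalised to [0°, 360°): 214.294°.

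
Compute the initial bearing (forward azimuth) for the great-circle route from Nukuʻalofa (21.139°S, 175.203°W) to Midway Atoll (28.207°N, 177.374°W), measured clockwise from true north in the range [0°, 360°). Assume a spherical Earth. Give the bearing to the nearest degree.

357°

Δλ = -177.374 − -175.203 = -2.171°.
θ = atan2( sin Δλ · cos φ₂ , cos φ₁ · sin φ₂ − sin φ₁ · cos φ₂ · cos Δλ )
  = atan2(-0.03338, 0.75843) = -2.520° → normalised to [0°, 360°): 357.480°.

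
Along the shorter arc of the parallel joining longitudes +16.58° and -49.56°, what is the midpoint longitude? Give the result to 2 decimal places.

-16.49°

Signed shortest Δλ from +16.58° to -49.56° is -66.14°.
Midpoint longitude = +16.58° + (-66.14°)/2 = +16.58° − 33.07° = -16.49°.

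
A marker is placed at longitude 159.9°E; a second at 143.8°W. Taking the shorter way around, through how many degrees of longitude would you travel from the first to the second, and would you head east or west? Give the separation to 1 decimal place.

56.3° east

Raw difference: -143.8 − 159.9 = -303.7°.
Normalise into (−180°, 180°]: -303.7° + 360° = 56.3°.
Positive ⇒ the second point lies to the east; separation 56.3°.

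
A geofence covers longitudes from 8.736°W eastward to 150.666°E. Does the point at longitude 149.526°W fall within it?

No

Band width going east from -8.736° to +150.666°: ((150.666 − -8.736) mod 360) = 159.402°.
Offset of -149.526° east of the west edge: ((-149.526 − -8.736) mod 360) = 219.210°.
219.210° > 159.402° ⇒ outside.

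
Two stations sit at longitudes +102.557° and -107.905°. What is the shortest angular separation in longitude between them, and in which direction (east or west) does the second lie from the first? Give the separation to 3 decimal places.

149.538° east

Raw difference: -107.905 − 102.557 = -210.462°.
Normalise into (−180°, 180°]: -210.462° + 360° = 149.538°.
Positive ⇒ the second point lies to the east; separation 149.538°.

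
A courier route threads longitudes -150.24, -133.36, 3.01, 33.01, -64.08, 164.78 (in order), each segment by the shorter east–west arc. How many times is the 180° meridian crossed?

Leg 1: -150.24° → -133.36°, shortest Δλ = 16.88° (east) — does not cross 180°.
Leg 2: -133.36° → +3.01°, shortest Δλ = 136.37° (east) — does not cross 180°.
Leg 3: +3.01° → +33.01°, shortest Δλ = 30.0° (east) — does not cross 180°.
Leg 4: +33.01° → -64.08°, shortest Δλ = -97.09° (west) — does not cross 180°.
Leg 5: -64.08° → +164.78°, shortest Δλ = -131.14° (west) — crosses 180°.
Total crossings: 1.

1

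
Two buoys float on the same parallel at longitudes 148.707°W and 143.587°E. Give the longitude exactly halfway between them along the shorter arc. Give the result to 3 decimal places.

177.440°E

Signed shortest Δλ from -148.707° to +143.587° is -67.706°.
Midpoint longitude = -148.707° + (-67.706°)/2 = -148.707° − 33.853° = -182.560°.
Normalise into (−180°, 180°]: +177.440°.
(The naïve average (-148.707 + +143.587)/2 = -2.56° is on the wrong side of the globe.)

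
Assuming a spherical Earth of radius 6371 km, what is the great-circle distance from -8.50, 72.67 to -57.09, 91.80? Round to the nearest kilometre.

Δλ = 91.80 − 72.67 = 19.13°.
Δφ = -57.09 − -8.50 = -48.59°.
a = sin²(Δφ/2) + cos φ₁ · cos φ₂ · sin²(Δλ/2) = 0.184116.
c = 2·atan2(√a, √(1−a)) = 0.88696 rad → d = 6371·c ≈ 5650.84 km.

5651 km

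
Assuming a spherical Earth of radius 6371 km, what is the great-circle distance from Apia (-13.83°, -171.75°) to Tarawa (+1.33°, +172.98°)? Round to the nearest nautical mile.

Δλ = 172.98 − -171.75 = 344.73°; wrapped into (−180°, 180°]: -15.27°.
Δφ = 1.33 − -13.83 = 15.16°.
a = sin²(Δφ/2) + cos φ₁ · cos φ₂ · sin²(Δλ/2) = 0.034536.
c = 2·atan2(√a, √(1−a)) = 0.37385 rad → d = 6371·c ≈ 2381.81 km ≈ 1286.08 nmi.

1286 nmi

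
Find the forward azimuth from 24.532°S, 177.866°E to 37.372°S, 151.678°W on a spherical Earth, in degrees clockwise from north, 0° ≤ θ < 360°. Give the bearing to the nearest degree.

124°

Δλ = -151.678 − 177.866 = -329.544°; wrapped into (−180°, 180°]: 30.456°.
θ = atan2( sin Δλ · cos φ₂ , cos φ₁ · sin φ₂ − sin φ₁ · cos φ₂ · cos Δλ )
  = atan2(0.40282, -0.26776) = 123.612° → normalised to [0°, 360°): 123.612°.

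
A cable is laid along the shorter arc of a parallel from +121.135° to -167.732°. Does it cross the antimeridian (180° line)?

Yes

Naïve |-167.732 − 121.135| = 288.867° > 180°, so the shorter arc goes the other way round — across 180°.
Signed shortest Δλ = ((-167.732 − 121.135 + 180) mod 360) − 180 = 71.133°.
Going east by 71.133° from +121.135° passes through 180° before reaching -167.732°.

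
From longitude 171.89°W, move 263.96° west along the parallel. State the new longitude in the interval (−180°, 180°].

75.85°W

Start at -171.89°; shift −263.96° → -435.85°.
-435.85° lies outside (−180°, 180°]; add 360° → -75.85°.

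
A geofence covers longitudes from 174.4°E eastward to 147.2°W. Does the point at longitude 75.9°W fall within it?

No

Band width going east from +174.4° to -147.2°: ((-147.2 − 174.4) mod 360) = 38.4°.
Offset of -75.9° east of the west edge: ((-75.9 − 174.4) mod 360) = 109.7°.
109.7° > 38.4° ⇒ outside.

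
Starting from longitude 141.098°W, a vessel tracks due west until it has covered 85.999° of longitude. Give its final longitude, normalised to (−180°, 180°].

Start at -141.098°; shift −85.999° → -227.097°.
-227.097° lies outside (−180°, 180°]; add 360° → +132.903°.

132.903°E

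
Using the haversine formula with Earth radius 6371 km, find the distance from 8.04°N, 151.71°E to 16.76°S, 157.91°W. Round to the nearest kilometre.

6188 km

Δλ = -157.91 − 151.71 = -309.62°; wrapped into (−180°, 180°]: 50.38°.
Δφ = -16.76 − 8.04 = -24.80°.
a = sin²(Δφ/2) + cos φ₁ · cos φ₂ · sin²(Δλ/2) = 0.217865.
c = 2·atan2(√a, √(1−a)) = 0.97125 rad → d = 6371·c ≈ 6187.81 km.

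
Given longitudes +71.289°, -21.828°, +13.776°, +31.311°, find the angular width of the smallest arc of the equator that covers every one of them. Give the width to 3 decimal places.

Sort the longitudes: -21.828°, +13.776°, +31.311°, +71.289°.
Eastward gaps between consecutive values (wrapping around): 35.604°, 17.535°, 39.978°, 266.883°.
Largest gap = 266.883° ⇒ minimal covering band is its complement: 360° − 266.883° = 93.117°.
Band runs from -21.828° eastward to +71.289°.

93.117°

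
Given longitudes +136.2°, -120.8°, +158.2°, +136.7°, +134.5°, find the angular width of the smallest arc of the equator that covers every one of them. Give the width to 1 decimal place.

Sort the longitudes: -120.8°, +134.5°, +136.2°, +136.7°, +158.2°.
Eastward gaps between consecutive values (wrapping around): 255.3°, 1.7°, 0.5°, 21.5°, 81.0°.
Largest gap = 255.3° ⇒ minimal covering band is its complement: 360° − 255.3° = 104.7°.
Band runs from +134.5° eastward to -120.8°, crossing the antimeridian.

104.7°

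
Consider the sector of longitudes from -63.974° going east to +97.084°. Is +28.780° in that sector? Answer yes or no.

Yes

Band width going east from -63.974° to +97.084°: ((97.084 − -63.974) mod 360) = 161.058°.
Offset of +28.780° east of the west edge: ((28.780 − -63.974) mod 360) = 92.754°.
92.754° ≤ 161.058° ⇒ inside.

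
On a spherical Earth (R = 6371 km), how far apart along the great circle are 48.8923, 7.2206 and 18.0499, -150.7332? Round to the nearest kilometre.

Δλ = -150.7332 − 7.2206 = -157.9538°.
Δφ = 18.0499 − 48.8923 = -30.8424°.
a = sin²(Δφ/2) + cos φ₁ · cos φ₂ · sin²(Δλ/2) = 0.672976.
c = 2·atan2(√a, √(1−a)) = 1.92405 rad → d = 6371·c ≈ 12258.12 km.

12258 km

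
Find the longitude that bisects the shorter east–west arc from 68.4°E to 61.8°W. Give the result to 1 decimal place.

Signed shortest Δλ from +68.4° to -61.8° is -130.2°.
Midpoint longitude = +68.4° + (-130.2°)/2 = +68.4° − 65.1° = +3.3°.

3.3°E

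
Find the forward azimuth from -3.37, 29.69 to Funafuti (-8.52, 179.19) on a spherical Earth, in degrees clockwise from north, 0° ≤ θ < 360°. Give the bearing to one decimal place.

Δλ = 179.19 − 29.69 = 149.50°.
θ = atan2( sin Δλ · cos φ₂ , cos φ₁ · sin φ₂ − sin φ₁ · cos φ₂ · cos Δλ )
  = atan2(0.50194, -0.19799) = 111.527° → normalised to [0°, 360°): 111.527°.

111.5°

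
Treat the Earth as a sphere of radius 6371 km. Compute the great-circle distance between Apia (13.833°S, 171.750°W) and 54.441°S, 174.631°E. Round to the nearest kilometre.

4669 km

Δλ = 174.631 − -171.750 = 346.381°; wrapped into (−180°, 180°]: -13.619°.
Δφ = -54.441 − -13.833 = -40.608°.
a = sin²(Δφ/2) + cos φ₁ · cos φ₂ · sin²(Δλ/2) = 0.128348.
c = 2·atan2(√a, √(1−a)) = 0.73280 rad → d = 6371·c ≈ 4668.68 km.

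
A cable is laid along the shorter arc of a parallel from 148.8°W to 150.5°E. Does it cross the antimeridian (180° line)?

Naïve |150.5 − -148.8| = 299.3° > 180°, so the shorter arc goes the other way round — across 180°.
Signed shortest Δλ = ((150.5 − -148.8 + 180) mod 360) − 180 = -60.7°.
Going west by 60.7° from -148.8° passes through 180° before reaching +150.5°.

Yes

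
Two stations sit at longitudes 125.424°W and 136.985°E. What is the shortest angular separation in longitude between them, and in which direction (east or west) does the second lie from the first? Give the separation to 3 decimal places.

97.591° west

Raw difference: 136.985 − -125.424 = 262.409°.
Normalise into (−180°, 180°]: 262.409° − 360° = -97.591°.
Negative ⇒ the second point lies to the west; separation 97.591°.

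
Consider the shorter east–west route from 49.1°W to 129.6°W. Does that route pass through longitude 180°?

No

Signed shortest Δλ = ((-129.6 − -49.1 + 180) mod 360) − 180 = -80.5°.
Going west by 80.5° from -49.1° reaches -129.6° without touching 180°.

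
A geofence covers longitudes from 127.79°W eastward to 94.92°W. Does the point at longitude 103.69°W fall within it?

Band width going east from -127.79° to -94.92°: ((-94.92 − -127.79) mod 360) = 32.87°.
Offset of -103.69° east of the west edge: ((-103.69 − -127.79) mod 360) = 24.10°.
24.10° ≤ 32.87° ⇒ inside.

Yes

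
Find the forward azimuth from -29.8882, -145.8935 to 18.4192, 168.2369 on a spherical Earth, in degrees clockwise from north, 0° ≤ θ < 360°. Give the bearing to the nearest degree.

Δλ = 168.2369 − -145.8935 = 314.1304°; wrapped into (−180°, 180°]: -45.8696°.
θ = atan2( sin Δλ · cos φ₂ , cos φ₁ · sin φ₂ − sin φ₁ · cos φ₂ · cos Δλ )
  = atan2(-0.68099, 0.60314) = -48.469° → normalised to [0°, 360°): 311.531°.

312°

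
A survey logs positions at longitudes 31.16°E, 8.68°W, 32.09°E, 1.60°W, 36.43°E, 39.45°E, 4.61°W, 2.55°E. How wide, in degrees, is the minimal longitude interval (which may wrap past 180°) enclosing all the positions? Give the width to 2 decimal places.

Sort the longitudes: -8.68°, -4.61°, -1.60°, +2.55°, +31.16°, +32.09°, +36.43°, +39.45°.
Eastward gaps between consecutive values (wrapping around): 4.07°, 3.01°, 4.15°, 28.61°, 0.93°, 4.34°, 3.02°, 311.87°.
Largest gap = 311.87° ⇒ minimal covering band is its complement: 360° − 311.87° = 48.13°.
Band runs from -8.68° eastward to +39.45°.

48.13°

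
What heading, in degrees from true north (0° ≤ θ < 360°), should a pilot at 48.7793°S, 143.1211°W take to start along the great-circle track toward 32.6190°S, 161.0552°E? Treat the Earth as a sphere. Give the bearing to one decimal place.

270.1°

Δλ = 161.0552 − -143.1211 = 304.1763°; wrapped into (−180°, 180°]: -55.8237°.
θ = atan2( sin Δλ · cos φ₂ , cos φ₁ · sin φ₂ − sin φ₁ · cos φ₂ · cos Δλ )
  = atan2(-0.69682, 0.00067) = -89.945° → normalised to [0°, 360°): 270.055°.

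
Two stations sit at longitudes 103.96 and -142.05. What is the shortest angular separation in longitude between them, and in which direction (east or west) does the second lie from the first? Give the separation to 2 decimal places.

Raw difference: -142.05 − 103.96 = -246.01°.
Normalise into (−180°, 180°]: -246.01° + 360° = 113.99°.
Positive ⇒ the second point lies to the east; separation 113.99°.

113.99° east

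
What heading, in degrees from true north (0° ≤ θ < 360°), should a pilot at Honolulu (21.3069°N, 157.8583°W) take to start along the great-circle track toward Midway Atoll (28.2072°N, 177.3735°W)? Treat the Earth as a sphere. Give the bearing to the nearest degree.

295°

Δλ = -177.3735 − -157.8583 = -19.5152°.
θ = atan2( sin Δλ · cos φ₂ , cos φ₁ · sin φ₂ − sin φ₁ · cos φ₂ · cos Δλ )
  = atan2(-0.29439, 0.13854) = -64.798° → normalised to [0°, 360°): 295.202°.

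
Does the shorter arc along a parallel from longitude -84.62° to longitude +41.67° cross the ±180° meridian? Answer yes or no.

Signed shortest Δλ = ((41.67 − -84.62 + 180) mod 360) − 180 = 126.29°.
Going east by 126.29° from -84.62° reaches +41.67° without touching 180°.

No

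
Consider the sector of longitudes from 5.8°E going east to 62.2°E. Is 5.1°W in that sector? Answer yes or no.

No

Band width going east from +5.8° to +62.2°: ((62.2 − 5.8) mod 360) = 56.4°.
Offset of -5.1° east of the west edge: ((-5.1 − 5.8) mod 360) = 349.1°.
349.1° > 56.4° ⇒ outside.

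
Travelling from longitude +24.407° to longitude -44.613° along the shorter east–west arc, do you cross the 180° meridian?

Signed shortest Δλ = ((-44.613 − 24.407 + 180) mod 360) − 180 = -69.02°.
Going west by 69.02° from +24.407° reaches -44.613° without touching 180°.

No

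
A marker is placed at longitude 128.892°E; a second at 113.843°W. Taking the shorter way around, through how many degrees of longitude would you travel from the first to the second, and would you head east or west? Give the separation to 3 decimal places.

117.265° east

Raw difference: -113.843 − 128.892 = -242.735°.
Normalise into (−180°, 180°]: -242.735° + 360° = 117.265°.
Positive ⇒ the second point lies to the east; separation 117.265°.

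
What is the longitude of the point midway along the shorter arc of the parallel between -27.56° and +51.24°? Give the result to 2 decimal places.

+11.84°

Signed shortest Δλ from -27.56° to +51.24° is +78.80°.
Midpoint longitude = -27.56° + (+78.80°)/2 = -27.56° + 39.40° = +11.84°.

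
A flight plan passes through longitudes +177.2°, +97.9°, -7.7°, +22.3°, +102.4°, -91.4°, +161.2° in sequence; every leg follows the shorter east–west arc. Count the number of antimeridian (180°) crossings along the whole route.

Leg 1: +177.2° → +97.9°, shortest Δλ = -79.3° (west) — does not cross 180°.
Leg 2: +97.9° → -7.7°, shortest Δλ = -105.6° (west) — does not cross 180°.
Leg 3: -7.7° → +22.3°, shortest Δλ = 30.0° (east) — does not cross 180°.
Leg 4: +22.3° → +102.4°, shortest Δλ = 80.1° (east) — does not cross 180°.
Leg 5: +102.4° → -91.4°, shortest Δλ = 166.2° (east) — crosses 180°.
Leg 6: -91.4° → +161.2°, shortest Δλ = -107.4° (west) — crosses 180°.
Total crossings: 2.

2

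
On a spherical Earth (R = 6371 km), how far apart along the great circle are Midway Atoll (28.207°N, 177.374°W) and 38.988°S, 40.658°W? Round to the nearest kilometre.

Δλ = -40.658 − -177.374 = 136.716°.
Δφ = -38.988 − 28.207 = -67.195°.
a = sin²(Δφ/2) + cos φ₁ · cos φ₂ · sin²(Δλ/2) = 0.898006.
c = 2·atan2(√a, √(1−a)) = 2.49147 rad → d = 6371·c ≈ 15873.18 km.

15873 km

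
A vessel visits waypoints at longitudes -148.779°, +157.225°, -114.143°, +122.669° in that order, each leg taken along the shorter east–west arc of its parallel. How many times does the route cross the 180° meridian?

3

Leg 1: -148.779° → +157.225°, shortest Δλ = -53.996° (west) — crosses 180°.
Leg 2: +157.225° → -114.143°, shortest Δλ = 88.632° (east) — crosses 180°.
Leg 3: -114.143° → +122.669°, shortest Δλ = -123.188° (west) — crosses 180°.
Total crossings: 3.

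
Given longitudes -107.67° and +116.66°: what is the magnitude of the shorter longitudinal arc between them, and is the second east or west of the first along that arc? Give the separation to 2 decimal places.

135.67° west

Raw difference: 116.66 − -107.67 = 224.33°.
Normalise into (−180°, 180°]: 224.33° − 360° = -135.67°.
Negative ⇒ the second point lies to the west; separation 135.67°.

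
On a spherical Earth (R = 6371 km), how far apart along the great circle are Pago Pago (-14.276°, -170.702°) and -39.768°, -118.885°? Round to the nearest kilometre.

Δλ = -118.885 − -170.702 = 51.817°.
Δφ = -39.768 − -14.276 = -25.492°.
a = sin²(Δφ/2) + cos φ₁ · cos φ₂ · sin²(Δλ/2) = 0.190889.
c = 2·atan2(√a, √(1−a)) = 0.90432 rad → d = 6371·c ≈ 5761.41 km.

5761 km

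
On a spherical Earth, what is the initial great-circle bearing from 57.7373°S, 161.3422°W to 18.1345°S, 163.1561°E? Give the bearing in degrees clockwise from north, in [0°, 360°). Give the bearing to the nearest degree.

Δλ = 163.1561 − -161.3422 = 324.4983°; wrapped into (−180°, 180°]: -35.5017°.
θ = atan2( sin Δλ · cos φ₂ , cos φ₁ · sin φ₂ − sin φ₁ · cos φ₂ · cos Δλ )
  = atan2(-0.55188, 0.48807) = -48.511° → normalised to [0°, 360°): 311.489°.

311°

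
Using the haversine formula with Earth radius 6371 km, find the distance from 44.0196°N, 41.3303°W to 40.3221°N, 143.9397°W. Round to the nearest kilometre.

Δλ = -143.9397 − -41.3303 = -102.6094°.
Δφ = 40.3221 − 44.0196 = -3.6975°.
a = sin²(Δφ/2) + cos φ₁ · cos φ₂ · sin²(Δλ/2) = 0.335012.
c = 2·atan2(√a, √(1−a)) = 1.23452 rad → d = 6371·c ≈ 7865.12 km.

7865 km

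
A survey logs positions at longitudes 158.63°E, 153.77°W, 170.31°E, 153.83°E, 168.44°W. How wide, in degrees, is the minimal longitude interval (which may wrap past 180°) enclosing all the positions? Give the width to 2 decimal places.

52.40°

Sort the longitudes: -168.44°, -153.77°, +153.83°, +158.63°, +170.31°.
Eastward gaps between consecutive values (wrapping around): 14.67°, 307.60°, 4.80°, 11.68°, 21.25°.
Largest gap = 307.60° ⇒ minimal covering band is its complement: 360° − 307.60° = 52.40°.
Band runs from +153.83° eastward to -153.77°, crossing the antimeridian.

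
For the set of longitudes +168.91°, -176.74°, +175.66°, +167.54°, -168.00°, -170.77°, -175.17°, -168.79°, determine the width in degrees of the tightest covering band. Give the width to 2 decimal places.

Sort the longitudes: -176.74°, -175.17°, -170.77°, -168.79°, -168.00°, +167.54°, +168.91°, +175.66°.
Eastward gaps between consecutive values (wrapping around): 1.57°, 4.40°, 1.98°, 0.79°, 335.54°, 1.37°, 6.75°, 7.60°.
Largest gap = 335.54° ⇒ minimal covering band is its complement: 360° − 335.54° = 24.46°.
Band runs from +167.54° eastward to -168.00°, crossing the antimeridian.

24.46°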